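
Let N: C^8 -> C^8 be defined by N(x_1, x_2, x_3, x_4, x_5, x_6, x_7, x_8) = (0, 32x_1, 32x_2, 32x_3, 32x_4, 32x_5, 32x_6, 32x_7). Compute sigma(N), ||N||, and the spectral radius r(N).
sigma(N) = {0}; ||N|| = 32; r(N) = 0. (N is nilpotent with N^8 = 0.)

On C^8, N is a strictly lower-triangular matrix with 32 on the subdiagonal and zeros elsewhere, so its characteristic polynomial is lambda^8 and every eigenvalue is 0: sigma(N) = {0}. For the operator norm, N e_i = 32e_{i+1} for i = 1, ..., 7 and N e_8 = 0, so the singular values of N are 32 (with multiplicity 7) and 0; hence ||N|| = 32. The spectral radius r(N) = max|lambda| = 0. Note ||N|| > r(N) — characteristic of non-normal nilpotent operators. Indeed N^8 = 0.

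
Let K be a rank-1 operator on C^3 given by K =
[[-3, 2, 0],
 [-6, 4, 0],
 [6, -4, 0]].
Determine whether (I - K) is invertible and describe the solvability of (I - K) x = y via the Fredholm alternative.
(I - K) is singular (det(I - K) = 0, i.e. 1 ∈ sigma(K)). (I - K) x = y is solvable iff y ⊥ ker((I - K)^*) = span{(-3, 2, 0)}, i.e. iff -3y_1 + 2y_2 = 0. When solvable, the solutions are x = y + c·(1, 2, -2), c arbitrary (ker(I - K) = span{(1, 2, -2)}, dimension 1).

K has rank 1, so it is an outer product K = u v^T: every row of K is a multiple of one row vector. Reading off the entries, u = (1, 2, -2) and v = (-3, 2, 0) (row i of K equals u_i·v^T). A rank-one matrix u v^T satisfies K u = u (v·u) and kills the (2)-dimensional subspace v^⊥, so its characteristic polynomial is lambda^2 (lambda - v·u) with v·u = tr K = 1. Hence the eigenvalues of I - K are 1 (multiplicity 2) and 1 - (1) = 0, so det(I - K) = 0. (Direct check: I - K =
[[4, -2, 0],
 [6, -3, 0],
 [-6, 4, 1]]
has determinant 0.) So 1 is an eigenvalue of K and (I - K) is not invertible. The finite-dimensional Fredholm alternative says: either (I - K) is invertible, or ker(I - K) ≠ {0} and then range(I - K) = ker((I - K)^*)^⊥, with dim ker(I - K) = dim ker((I - K)^*). We are in the second case, so we need both kernels. Kernel of I - K: (I - K) u = u - u (v·u) = u - u = 0, so ker(I - K) = span{u} = span{(1, 2, -2)} (it is exactly 1-dimensional because rank(I - K) = 2). Kernel of the adjoint: K is real, so (I - K)^* = I - K^T = I - v u^T, and (I - v u^T) v = v - v (u·v) = 0; hence ker((I - K)^*) = span{v} = span{(-3, 2, 0)}. Therefore (I - K) x = y is solvable iff <y, v> = 0, i.e. iff -3y_1 + 2y_2 = 0. When this holds, K y = u (v·y) = 0, so (I - K) y = y and x = y is a particular solution; the full solution set is the line x = y + c·u = y + c·(1, 2, -2), c ∈ C.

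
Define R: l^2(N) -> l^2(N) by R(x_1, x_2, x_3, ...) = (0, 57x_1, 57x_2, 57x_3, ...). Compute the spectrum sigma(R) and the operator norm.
sigma(R) = closed disk {z in C : |z| ≤ 57}; ||R|| = 57

Note R = 57·U where U is the unit right shift (U x)_k = x_{k-1} (with x_0 := 0); so ||R|| = 57||U|| and sigma(R) = 57·sigma(U). ||R x||^2 = sum_{k≥1} |57x_k|^2 = 3249||x||^2, so ||R|| = 57 and sigma(R) ⊂ {|z| ≤ 57}. For any |lambda| < 57, the equation (R - lambda I) x = 0 forces x_1 = 0, then 57x_k = lambda x_{k+1} ⇒ x = 0, so R has no eigenvalues. But (R - lambda I) is not surjective for |lambda| < 57: solving (R - lambda I) x = e_1 would require x_n proportional to (lambda/57)^(-n), which is not in l^2. So every |lambda| < 57 lies in the residual spectrum. The boundary |lambda| = 57 is in the approximate point spectrum (the spectrum is closed). Hence sigma(R) is the closed disk of radius 57.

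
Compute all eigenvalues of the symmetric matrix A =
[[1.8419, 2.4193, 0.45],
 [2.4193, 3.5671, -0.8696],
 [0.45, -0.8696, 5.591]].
sigma(A) ≈ {0, 5, 6}

A is real symmetric, so its spectrum consists of real eigenvalues. Expanding the characteristic polynomial of the displayed matrix gives
  det(λ I - A) = p(λ) = λ^3 + (-11)λ^2 + (30)λ + (-0.0014).
Solving p(λ) = 0 yields eigenvalues ≈ 0, 5, 6. (A is shown rounded to 4 decimals, so these recover the underlying integer eigenvalues to within that precision.)
Verification: the trace of A = 11 equals the sum of eigenvalues 11, and det(A) ≈ 0.0014 matches the eigenvalue product 0.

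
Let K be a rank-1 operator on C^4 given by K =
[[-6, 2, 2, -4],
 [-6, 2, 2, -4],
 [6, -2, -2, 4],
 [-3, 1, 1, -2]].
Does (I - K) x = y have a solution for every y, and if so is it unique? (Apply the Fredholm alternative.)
(I - K) is invertible (det(I - K) = 9 ≠ 0), so for every y in C^4 the equation (I - K) x = y has a unique solution.

K has rank 1, so it is an outer product K = u v^T: every row of K is a multiple of one row vector. Reading off the entries, u = (2, 2, -2, 1) and v = (-3, 1, 1, -2) (row i of K equals u_i·v^T). A rank-one matrix u v^T satisfies K u = u (v·u) and kills the (3)-dimensional subspace v^⊥, so its characteristic polynomial is lambda^3 (lambda - v·u) with v·u = tr K = -8. Hence the eigenvalues of I - K are 1 (multiplicity 3) and 1 - (-8) = 9, so det(I - K) = 9. (Direct check: I - K =
[[7, -2, -2, 4],
 [6, -1, -2, 4],
 [-6, 2, 3, -4],
 [3, -1, -1, 3]]
has determinant 9.) The finite-dimensional Fredholm alternative says: either (I - K) is invertible, or ker(I - K) ≠ {0} and then range(I - K) = ker((I - K)^*)^⊥, with dim ker(I - K) = dim ker((I - K)^*). Since det(I - K) ≠ 0, 1 is not an eigenvalue of K and ker(I - K) = {0}, so we are in the first case: for every y there is a unique x = (I - K)^(-1) y. Explicitly, by the Sherman–Morrison formula, (I - u v^T)^(-1) = I + u v^T/(1 - v·u), i.e. (I - K)^(-1) = I + K/(9).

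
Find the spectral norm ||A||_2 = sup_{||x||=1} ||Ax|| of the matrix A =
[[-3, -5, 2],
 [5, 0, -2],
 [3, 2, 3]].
||A||_2 ≈ 7.7229 (= sqrt(largest eigenvalue of A^T A))

||A||_2 = sigma_max(A) = sqrt(lambda_max(A^T A)). Form the symmetric matrix M = A^T A =
[[43, 21, -7],
 [21, 29, -4],
 [-7, -4, 17]].
Its characteristic polynomial (trace, sum of principal 2x2 minors, determinant of M give the coefficients) is
  p(λ) = det(λ I - M) = λ^3 - 89λ^2 + 1965λ - 12769.
No integer candidate from the rational root theorem (±divisors of 12769) is a root, so the roots are irrational. The cubic discriminant is Δ = 22177504 > 0, so there are three distinct real roots. p(13) = -68 and p(14) = 41 have opposite signs, so a root lies in (13, 14); Newton's method refines it to λ ≈ 13.5127. p(15) = 56 and p(16) = -17 have opposite signs, so a root lies in (15, 16); Newton's method refines it to λ ≈ 15.8434. p(59) = -1264 and p(60) = 731 have opposite signs, so a root lies in (59, 60); Newton's method refines it to λ ≈ 59.6439. Check (Vieta): the three roots sum to 89, matching tr M = 89.
So the eigenvalues of A^T A are ≈ 13.5127, 15.8434, 59.6439 (all ≥ 0, as they must be for A^T A). The largest is λ_max ≈ 59.6439, hence ||A||_2 = sqrt(λ_max) ≈ 7.7229.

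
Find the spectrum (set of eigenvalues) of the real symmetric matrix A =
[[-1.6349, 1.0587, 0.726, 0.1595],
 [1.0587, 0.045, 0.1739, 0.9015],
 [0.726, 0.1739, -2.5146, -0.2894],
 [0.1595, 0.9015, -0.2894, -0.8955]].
sigma(A) ≈ {-3, -2, -1, 1}

A is real symmetric, so its spectrum consists of real eigenvalues. Expanding the characteristic polynomial of the displayed matrix gives
  det(λ I - A) = p(λ) = λ^4 + (5)λ^3 + (5)λ^2 + (-5)λ + (-6).
Solving p(λ) = 0 yields eigenvalues ≈ -3, -2, -1, 1. (A is shown rounded to 4 decimals, so these recover the underlying integer eigenvalues to within that precision.)
Verification: the trace of A = -5 equals the sum of eigenvalues -5, and det(A) ≈ -5.9996 matches the eigenvalue product -6.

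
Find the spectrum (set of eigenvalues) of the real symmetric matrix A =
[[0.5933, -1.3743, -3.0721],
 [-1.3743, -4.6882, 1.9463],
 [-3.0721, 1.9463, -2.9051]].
sigma(A) ≈ {-6, -4, 3}

A is real symmetric, so its spectrum consists of real eigenvalues. Expanding the characteristic polynomial of the displayed matrix gives
  det(λ I - A) = p(λ) = λ^3 + (7)λ^2 + (-6)λ + (-72).
Solving p(λ) = 0 yields eigenvalues ≈ -6, -4, 3. (A is shown rounded to 4 decimals, so these recover the underlying integer eigenvalues to within that precision.)
Verification: the trace of A = -7 equals the sum of eigenvalues -7, and det(A) ≈ 72.0007 matches the eigenvalue product 72.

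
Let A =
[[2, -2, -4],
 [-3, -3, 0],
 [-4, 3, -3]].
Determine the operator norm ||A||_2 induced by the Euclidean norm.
||A||_2 ≈ 5.9076 (= sqrt(largest eigenvalue of A^T A))

||A||_2 = sigma_max(A) = sqrt(lambda_max(A^T A)). Form the symmetric matrix M = A^T A =
[[29, -7, 4],
 [-7, 22, -1],
 [4, -1, 25]].
Its characteristic polynomial (trace, sum of principal 2x2 minors, determinant of M give the coefficients) is
  p(λ) = det(λ I - M) = λ^3 - 76λ^2 + 1847λ - 14400.
No integer candidate from the rational root theorem (±divisors of 14400) is a root, so the roots are irrational. The cubic discriminant is Δ = 1493492 > 0, so there are three distinct real roots. p(17) = -52 and p(18) = 54 have opposite signs, so a root lies in (17, 18); Newton's method refines it to λ ≈ 17.4359. p(23) = 44 and p(24) = -24 have opposite signs, so a root lies in (23, 24); Newton's method refines it to λ ≈ 23.6645. p(34) = -154 and p(35) = 20 have opposite signs, so a root lies in (34, 35); Newton's method refines it to λ ≈ 34.8995. Check (Vieta): the three roots sum to 76, matching tr M = 76.
So the eigenvalues of A^T A are ≈ 17.4359, 23.6645, 34.8995 (all ≥ 0, as they must be for A^T A). The largest is λ_max ≈ 34.8995, hence ||A||_2 = sqrt(λ_max) ≈ 5.9076.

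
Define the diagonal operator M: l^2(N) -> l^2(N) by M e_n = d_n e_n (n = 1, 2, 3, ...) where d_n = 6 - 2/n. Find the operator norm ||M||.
||M|| = 6

For a diagonal operator on l^2 with entries d_n, ||M|| = sup_n |d_n|. Here d_1 = 4, d_2 = 5, ..., and d_n = 6 - 2/n increases monotonically toward 6. All terms lie in [4, 6), so |d_n| = d_n and the supremum is the limit 6, which is not attained by any individual d_n. Hence ||M|| = 6.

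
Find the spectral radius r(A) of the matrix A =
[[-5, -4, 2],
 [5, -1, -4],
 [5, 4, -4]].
r(A) ≈ 6.7196

The eigenvalues of A are the roots of its characteristic polynomial. With M = A (coefficients from the trace, the sum of principal 2x2 minors, and det A):
  p(λ) = det(λ I - M) = λ^3 + 10λ^2 + 55λ + 50.
No integer candidate from the rational root theorem (±divisors of 50) is a root, so the roots are irrational. The cubic discriminant is Δ = -135500 < 0, so there is one real root and a complex-conjugate pair. p(-2) = -28 and p(-1) = 4 have opposite signs, so a root lies in (-2, -1); Newton's method refines it to λ ≈ -1.1074. Dividing out (λ - (-1.1074)) leaves approximately λ^2 + 8.8926λ + 45.1527. For λ^2 + 8.8926λ + 45.1527 the discriminant is -101.5316. It is negative, so the remaining roots are the complex-conjugate pair λ ≈ -4.4463 ± 5.0381i. Their product equals the constant term, so |λ|^2 ≈ 45.1527 and |λ| ≈ 6.7196.
Thus the eigenvalues (to 4 decimals) are -1.1074 (modulus 1.1074); -4.4463 ± 5.0381i (modulus 6.7196). The spectral radius is the largest modulus: r(A) ≈ 6.7196. (Cross-check: r(A) ≤ ||A||_2 ≈ 11.2454; equality holds whenever A is normal, though it can also hold for some non-normal A.)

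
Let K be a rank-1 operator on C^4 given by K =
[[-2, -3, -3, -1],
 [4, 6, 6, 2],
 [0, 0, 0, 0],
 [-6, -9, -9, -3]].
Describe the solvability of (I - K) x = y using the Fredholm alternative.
(I - K) is singular (det(I - K) = 0, i.e. 1 ∈ sigma(K)). (I - K) x = y is solvable iff y ⊥ ker((I - K)^*) = span{(-2, -3, -3, -1)}, i.e. iff -2y_1 - 3y_2 - 3y_3 - y_4 = 0. When solvable, the solutions are x = y + c·(1, -2, 0, 3), c arbitrary (ker(I - K) = span{(1, -2, 0, 3)}, dimension 1).

K has rank 1, so it is an outer product K = u v^T: every row of K is a multiple of one row vector. Reading off the entries, u = (1, -2, 0, 3) and v = (-2, -3, -3, -1) (row i of K equals u_i·v^T). A rank-one matrix u v^T satisfies K u = u (v·u) and kills the (3)-dimensional subspace v^⊥, so its characteristic polynomial is lambda^3 (lambda - v·u) with v·u = tr K = 1. Hence the eigenvalues of I - K are 1 (multiplicity 3) and 1 - (1) = 0, so det(I - K) = 0. (Direct check: I - K =
[[3, 3, 3, 1],
 [-4, -5, -6, -2],
 [0, 0, 1, 0],
 [6, 9, 9, 4]]
has determinant 0.) So 1 is an eigenvalue of K and (I - K) is not invertible. The finite-dimensional Fredholm alternative says: either (I - K) is invertible, or ker(I - K) ≠ {0} and then range(I - K) = ker((I - K)^*)^⊥, with dim ker(I - K) = dim ker((I - K)^*). We are in the second case, so we need both kernels. Kernel of I - K: (I - K) u = u - u (v·u) = u - u = 0, so ker(I - K) = span{u} = span{(1, -2, 0, 3)} (it is exactly 1-dimensional because rank(I - K) = 3). Kernel of the adjoint: K is real, so (I - K)^* = I - K^T = I - v u^T, and (I - v u^T) v = v - v (u·v) = 0; hence ker((I - K)^*) = span{v} = span{(-2, -3, -3, -1)}. Therefore (I - K) x = y is solvable iff <y, v> = 0, i.e. iff -2y_1 - 3y_2 - 3y_3 - y_4 = 0. When this holds, K y = u (v·y) = 0, so (I - K) y = y and x = y is a particular solution; the full solution set is the line x = y + c·u = y + c·(1, -2, 0, 3), c ∈ C.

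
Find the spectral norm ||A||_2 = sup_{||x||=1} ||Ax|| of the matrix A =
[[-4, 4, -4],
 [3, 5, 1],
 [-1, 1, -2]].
||A||_2 ≈ 7.3588 (= sqrt(largest eigenvalue of A^T A))

||A||_2 = sigma_max(A) = sqrt(lambda_max(A^T A)). Form the symmetric matrix M = A^T A =
[[26, -2, 21],
 [-2, 42, -13],
 [21, -13, 21]].
Its characteristic polynomial (trace, sum of principal 2x2 minors, determinant of M give the coefficients) is
  p(λ) = det(λ I - M) = λ^3 - 89λ^2 + 1906λ - 1024.
No integer candidate from the rational root theorem (±divisors of 1024) is a root, so the roots are irrational. The cubic discriminant is Δ = 1289781604 > 0, so there are three distinct real roots. p(0) = -1024 and p(1) = 794 have opposite signs, so a root lies in (0, 1); Newton's method refines it to λ ≈ 0.5514. p(34) = 200 and p(35) = -464 have opposite signs, so a root lies in (34, 35); Newton's method refines it to λ ≈ 34.2967. p(54) = -160 and p(55) = 956 have opposite signs, so a root lies in (54, 55); Newton's method refines it to λ ≈ 54.1519. Check (Vieta): the three roots sum to 89, matching tr M = 89.
So the eigenvalues of A^T A are ≈ 0.5514, 34.2967, 54.1519 (all ≥ 0, as they must be for A^T A). The largest is λ_max ≈ 54.1519, hence ||A||_2 = sqrt(λ_max) ≈ 7.3588.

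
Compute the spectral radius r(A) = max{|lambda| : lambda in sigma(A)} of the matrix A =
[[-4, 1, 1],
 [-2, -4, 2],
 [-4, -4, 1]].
r(A) = sqrt(10) ≈ 3.1623

The eigenvalues of A are the roots of its characteristic polynomial. With M = A (coefficients from the trace, the sum of principal 2x2 minors, and det A):
  p(λ) = det(λ I - M) = λ^3 + 7λ^2 + 22λ + 30.
By the rational root theorem any rational root is an integer divisor of 30. Testing λ = -3: p(-3) = -27 + 63 - 66 + 30 = 0, so λ = -3 is a root. Dividing out (λ + 3) leaves p(λ) = (λ + 3)(λ^2 + 4λ + 10). For λ^2 + 4λ + 10 the discriminant is -24. It is negative, so the roots are the complex-conjugate pair λ = -2 ± (sqrt(24)/2) i ≈ -2 ± 2.4495i. For a conjugate pair the product of the roots equals the constant term, so |λ|^2 = 10 and |λ| = sqrt(10) ≈ 3.1623.
Thus the eigenvalues (to 4 decimals) are -2 ± 2.4495i (modulus 3.1623); -3 (modulus 3). The spectral radius is the largest modulus: r(A) = sqrt(10) ≈ 3.1623. (Cross-check: r(A) ≤ ||A||_2 ≈ 7.7142; equality holds whenever A is normal, though it can also hold for some non-normal A.)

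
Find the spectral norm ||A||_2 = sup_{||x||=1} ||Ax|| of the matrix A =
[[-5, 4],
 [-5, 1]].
||A||_2 = sqrt((67 + sqrt(3589))/2) ≈ 7.9658 (= sqrt(largest eigenvalue of A^T A))

||A||_2 = sigma_max(A) = sqrt(lambda_max(A^T A)). Form the symmetric matrix M = A^T A =
[[50, -25],
 [-25, 17]].
Its characteristic polynomial (trace, determinant of M give the coefficients) is
  p(λ) = det(λ I - M) = λ^2 - 67λ + 225.
For λ^2 - 67λ + 225 the discriminant is 3589. It is nonnegative but not a perfect square, so the roots are real and irrational: λ = (67 ± sqrt(3589))/2 ≈ 63.4541, 3.5459.
So the eigenvalues of A^T A are ≈ 3.5459, 63.4541 (all ≥ 0, as they must be for A^T A). The largest is λ_max = (67 + sqrt(3589))/2 ≈ 63.4541, hence ||A||_2 = sqrt(λ_max) = sqrt((67 + sqrt(3589))/2) ≈ 7.9658.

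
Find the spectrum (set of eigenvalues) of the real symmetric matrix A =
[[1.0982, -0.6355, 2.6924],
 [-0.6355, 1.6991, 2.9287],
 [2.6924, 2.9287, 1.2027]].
sigma(A) ≈ {-3, 2, 5}

A is real symmetric, so its spectrum consists of real eigenvalues. Expanding the characteristic polynomial of the displayed matrix gives
  det(λ I - A) = p(λ) = λ^3 + (-4)λ^2 + (-11)λ + (30).
Solving p(λ) = 0 yields eigenvalues ≈ -3, 2, 5. (A is shown rounded to 4 decimals, so these recover the underlying integer eigenvalues to within that precision.)
Verification: the trace of A = 4 equals the sum of eigenvalues 4, and det(A) ≈ -30.0001 matches the eigenvalue product -30.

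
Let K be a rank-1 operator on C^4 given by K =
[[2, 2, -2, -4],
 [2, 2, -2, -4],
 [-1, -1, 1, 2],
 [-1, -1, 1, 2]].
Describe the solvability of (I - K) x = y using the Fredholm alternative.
(I - K) is invertible (det(I - K) = -6 ≠ 0), so for every y in C^4 the equation (I - K) x = y has a unique solution.

K has rank 1, so it is an outer product K = u v^T: every row of K is a multiple of one row vector. Reading off the entries, u = (-2, -2, 1, 1) and v = (-1, -1, 1, 2) (row i of K equals u_i·v^T). A rank-one matrix u v^T satisfies K u = u (v·u) and kills the (3)-dimensional subspace v^⊥, so its characteristic polynomial is lambda^3 (lambda - v·u) with v·u = tr K = 7. Hence the eigenvalues of I - K are 1 (multiplicity 3) and 1 - (7) = -6, so det(I - K) = -6. (Direct check: I - K =
[[-1, -2, 2, 4],
 [-2, -1, 2, 4],
 [1, 1, 0, -2],
 [1, 1, -1, -1]]
has determinant -6.) The finite-dimensional Fredholm alternative says: either (I - K) is invertible, or ker(I - K) ≠ {0} and then range(I - K) = ker((I - K)^*)^⊥, with dim ker(I - K) = dim ker((I - K)^*). Since det(I - K) ≠ 0, 1 is not an eigenvalue of K and ker(I - K) = {0}, so we are in the first case: for every y there is a unique x = (I - K)^(-1) y. Explicitly, by the Sherman–Morrison formula, (I - u v^T)^(-1) = I + u v^T/(1 - v·u), i.e. (I - K)^(-1) = I + K/(-6).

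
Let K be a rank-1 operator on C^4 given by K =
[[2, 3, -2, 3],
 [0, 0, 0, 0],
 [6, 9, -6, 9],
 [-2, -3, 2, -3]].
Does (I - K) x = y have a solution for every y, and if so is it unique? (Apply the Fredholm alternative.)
(I - K) is invertible (det(I - K) = 8 ≠ 0), so for every y in C^4 the equation (I - K) x = y has a unique solution.

K has rank 1, so it is an outer product K = u v^T: every row of K is a multiple of one row vector. Reading off the entries, u = (1, 0, 3, -1) and v = (2, 3, -2, 3) (row i of K equals u_i·v^T). A rank-one matrix u v^T satisfies K u = u (v·u) and kills the (3)-dimensional subspace v^⊥, so its characteristic polynomial is lambda^3 (lambda - v·u) with v·u = tr K = -7. Hence the eigenvalues of I - K are 1 (multiplicity 3) and 1 - (-7) = 8, so det(I - K) = 8. (Direct check: I - K =
[[-1, -3, 2, -3],
 [0, 1, 0, 0],
 [-6, -9, 7, -9],
 [2, 3, -2, 4]]
has determinant 8.) The finite-dimensional Fredholm alternative says: either (I - K) is invertible, or ker(I - K) ≠ {0} and then range(I - K) = ker((I - K)^*)^⊥, with dim ker(I - K) = dim ker((I - K)^*). Since det(I - K) ≠ 0, 1 is not an eigenvalue of K and ker(I - K) = {0}, so we are in the first case: for every y there is a unique x = (I - K)^(-1) y. Explicitly, by the Sherman–Morrison formula, (I - u v^T)^(-1) = I + u v^T/(1 - v·u), i.e. (I - K)^(-1) = I + K/(8).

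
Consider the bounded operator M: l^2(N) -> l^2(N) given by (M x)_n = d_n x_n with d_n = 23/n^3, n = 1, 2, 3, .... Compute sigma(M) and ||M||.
sigma(M) = {23/n^3 : n ≥ 1} ∪ {0}; ||M|| = 23

A bounded diagonal operator on l^2 with diagonal entries d_n has spectrum equal to the closure of {d_n : n ≥ 1}: every d_n is an eigenvalue (with eigenvector e_n), so {d_n} ⊂ sigma(M); the spectrum is closed, so its closure is too; and for lambda not in the closure, (M - lambda I) has bounded inverse (the diagonal entries 1/(d_n - lambda) are bounded). For our sequence d_n = 23/n^3, n = 1, 2, 3, ...:
  - {d_n} = {23/n^3 : n ≥ 1}; the only limit point is 0
  - closure = {23/n^3 : n ≥ 1} ∪ {0}
For the norm: a diagonal operator has ||M|| = sup_n |d_n|. Here d_n = 23/n^3 is positive and decreasing, so sup_n |d_n| = d_1 = 23. So ||M|| = 23.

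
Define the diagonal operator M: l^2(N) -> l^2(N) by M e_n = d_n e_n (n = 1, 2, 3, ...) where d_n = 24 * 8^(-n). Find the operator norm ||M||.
||M|| = 3 (attained at n = 1)

For M diagonal, ||M|| = sup_n |d_n|. The sequence d_n = 24 * 8^(-n) is positive and strictly decreasing (ratio 8^(-1) < 1), so the supremum is d_1 = 24/8 = 3. Hence ||M|| = 3.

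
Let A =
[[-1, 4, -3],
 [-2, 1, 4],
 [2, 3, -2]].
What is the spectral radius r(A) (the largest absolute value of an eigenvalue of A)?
r(A) ≈ 4.1442

The eigenvalues of A are the roots of its characteristic polynomial. With M = A (coefficients from the trace, the sum of principal 2x2 minors, and det A):
  p(λ) = det(λ I - M) = λ^3 + 2λ^2 + λ - 54.
No integer candidate from the rational root theorem (±divisors of 54) is a root, so the roots are irrational. The cubic discriminant is Δ = -78948 < 0, so there is one real root and a complex-conjugate pair. p(3) = -6 and p(4) = 46 have opposite signs, so a root lies in (3, 4); Newton's method refines it to λ ≈ 3.1442. Dividing out (λ - (3.1442)) leaves approximately λ^2 + 5.1442λ + 17.1744. For λ^2 + 5.1442λ + 17.1744 the discriminant is -42.2349. It is negative, so the remaining roots are the complex-conjugate pair λ ≈ -2.5721 ± 3.2494i. Their product equals the constant term, so |λ|^2 ≈ 17.1744 and |λ| ≈ 4.1442.
Thus the eigenvalues (to 4 decimals) are 3.1442 (modulus 3.1442); -2.5721 ± 3.2494i (modulus 4.1442). The spectral radius is the largest modulus: r(A) ≈ 4.1442. (Cross-check: r(A) ≤ ||A||_2 ≈ 6.5536; equality holds whenever A is normal, though it can also hold for some non-normal A.)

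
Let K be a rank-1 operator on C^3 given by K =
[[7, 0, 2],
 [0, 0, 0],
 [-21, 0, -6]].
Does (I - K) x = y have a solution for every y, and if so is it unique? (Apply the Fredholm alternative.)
(I - K) is singular (det(I - K) = 0, i.e. 1 ∈ sigma(K)). (I - K) x = y is solvable iff y ⊥ ker((I - K)^*) = span{(7, 0, 2)}, i.e. iff 7y_1 + 2y_3 = 0. When solvable, the solutions are x = y + c·(1, 0, -3), c arbitrary (ker(I - K) = span{(1, 0, -3)}, dimension 1).

K has rank 1, so it is an outer product K = u v^T: every row of K is a multiple of one row vector. Reading off the entries, u = (1, 0, -3) and v = (7, 0, 2) (row i of K equals u_i·v^T). A rank-one matrix u v^T satisfies K u = u (v·u) and kills the (2)-dimensional subspace v^⊥, so its characteristic polynomial is lambda^2 (lambda - v·u) with v·u = tr K = 1. Hence the eigenvalues of I - K are 1 (multiplicity 2) and 1 - (1) = 0, so det(I - K) = 0. (Direct check: I - K =
[[-6, 0, -2],
 [0, 1, 0],
 [21, 0, 7]]
has determinant 0.) So 1 is an eigenvalue of K and (I - K) is not invertible. The finite-dimensional Fredholm alternative says: either (I - K) is invertible, or ker(I - K) ≠ {0} and then range(I - K) = ker((I - K)^*)^⊥, with dim ker(I - K) = dim ker((I - K)^*). We are in the second case, so we need both kernels. Kernel of I - K: (I - K) u = u - u (v·u) = u - u = 0, so ker(I - K) = span{u} = span{(1, 0, -3)} (it is exactly 1-dimensional because rank(I - K) = 2). Kernel of the adjoint: K is real, so (I - K)^* = I - K^T = I - v u^T, and (I - v u^T) v = v - v (u·v) = 0; hence ker((I - K)^*) = span{v} = span{(7, 0, 2)}. Therefore (I - K) x = y is solvable iff <y, v> = 0, i.e. iff 7y_1 + 2y_3 = 0. When this holds, K y = u (v·y) = 0, so (I - K) y = y and x = y is a particular solution; the full solution set is the line x = y + c·u = y + c·(1, 0, -3), c ∈ C.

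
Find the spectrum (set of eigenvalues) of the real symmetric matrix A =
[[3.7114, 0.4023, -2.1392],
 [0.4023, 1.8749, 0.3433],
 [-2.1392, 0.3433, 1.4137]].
sigma(A) ≈ {0, 2, 5}

A is real symmetric, so its spectrum consists of real eigenvalues. Expanding the characteristic polynomial of the displayed matrix gives
  det(λ I - A) = p(λ) = λ^3 + (-7)λ^2 + (10)λ + (0).
Solving p(λ) = 0 yields eigenvalues ≈ 0, 2, 5. (A is shown rounded to 4 decimals, so these recover the underlying integer eigenvalues to within that precision.)
Verification: the trace of A = 7 equals the sum of eigenvalues 7, and det(A) ≈ 0.0003 matches the eigenvalue product 0.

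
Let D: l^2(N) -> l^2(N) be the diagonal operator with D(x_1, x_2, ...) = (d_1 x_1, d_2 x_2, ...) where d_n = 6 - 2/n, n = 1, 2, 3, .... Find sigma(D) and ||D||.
sigma(D) = {6 - 2/n : n ≥ 1} ∪ {6}; ||D|| = 6

A bounded diagonal operator on l^2 with diagonal entries d_n has spectrum equal to the closure of {d_n : n ≥ 1}: every d_n is an eigenvalue (with eigenvector e_n), so {d_n} ⊂ sigma(D); the spectrum is closed, so its closure is too; and for lambda not in the closure, (D - lambda I) has bounded inverse (the diagonal entries 1/(d_n - lambda) are bounded). For our sequence d_n = 6 - 2/n, n = 1, 2, 3, ...:
  - {d_n} = {6 - 2/n : n ≥ 1}; the only limit point is 6
  - closure = {6 - 2/n : n ≥ 1} ∪ {6}
For the norm: a diagonal operator has ||D|| = sup_n |d_n|. Here d_n = 6 - 2/n increases monotonically from d_1 = 4 toward 6, with all terms in [4, 6); so sup_n |d_n| = 6 (the supremum is the limit, not attained). So ||D|| = 6.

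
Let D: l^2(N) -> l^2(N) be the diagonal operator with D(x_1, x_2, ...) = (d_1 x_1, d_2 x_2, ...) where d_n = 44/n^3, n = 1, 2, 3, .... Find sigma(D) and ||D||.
sigma(D) = {44/n^3 : n ≥ 1} ∪ {0}; ||D|| = 44

A bounded diagonal operator on l^2 with diagonal entries d_n has spectrum equal to the closure of {d_n : n ≥ 1}: every d_n is an eigenvalue (with eigenvector e_n), so {d_n} ⊂ sigma(D); the spectrum is closed, so its closure is too; and for lambda not in the closure, (D - lambda I) has bounded inverse (the diagonal entries 1/(d_n - lambda) are bounded). For our sequence d_n = 44/n^3, n = 1, 2, 3, ...:
  - {d_n} = {44/n^3 : n ≥ 1}; the only limit point is 0
  - closure = {44/n^3 : n ≥ 1} ∪ {0}
For the norm: a diagonal operator has ||D|| = sup_n |d_n|. Here d_n = 44/n^3 is positive and decreasing, so sup_n |d_n| = d_1 = 44. So ||D|| = 44.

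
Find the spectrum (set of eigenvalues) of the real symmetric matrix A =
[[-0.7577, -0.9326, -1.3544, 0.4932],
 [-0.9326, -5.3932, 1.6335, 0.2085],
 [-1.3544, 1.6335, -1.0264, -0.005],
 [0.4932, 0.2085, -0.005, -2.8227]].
sigma(A) ≈ {-6, -3, -2, 1}

A is real symmetric, so its spectrum consists of real eigenvalues. Expanding the characteristic polynomial of the displayed matrix gives
  det(λ I - A) = p(λ) = λ^4 + (10)λ^3 + (25)λ^2 + (0)λ + (-36).
Solving p(λ) = 0 yields eigenvalues ≈ -6, -3, -2, 1. (A is shown rounded to 4 decimals, so these recover the underlying integer eigenvalues to within that precision.)
Verification: the trace of A = -10 equals the sum of eigenvalues -10, and det(A) ≈ -35.9994 matches the eigenvalue product -36.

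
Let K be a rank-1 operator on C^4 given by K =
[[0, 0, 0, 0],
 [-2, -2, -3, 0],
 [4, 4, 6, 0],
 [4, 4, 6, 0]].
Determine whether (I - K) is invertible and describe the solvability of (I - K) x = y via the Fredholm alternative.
(I - K) is invertible (det(I - K) = -3 ≠ 0), so for every y in C^4 the equation (I - K) x = y has a unique solution.

K has rank 1, so it is an outer product K = u v^T: every row of K is a multiple of one row vector. Reading off the entries, u = (0, -1, 2, 2) and v = (2, 2, 3, 0) (row i of K equals u_i·v^T). A rank-one matrix u v^T satisfies K u = u (v·u) and kills the (3)-dimensional subspace v^⊥, so its characteristic polynomial is lambda^3 (lambda - v·u) with v·u = tr K = 4. Hence the eigenvalues of I - K are 1 (multiplicity 3) and 1 - (4) = -3, so det(I - K) = -3. (Direct check: I - K =
[[1, 0, 0, 0],
 [2, 3, 3, 0],
 [-4, -4, -5, 0],
 [-4, -4, -6, 1]]
has determinant -3.) The finite-dimensional Fredholm alternative says: either (I - K) is invertible, or ker(I - K) ≠ {0} and then range(I - K) = ker((I - K)^*)^⊥, with dim ker(I - K) = dim ker((I - K)^*). Since det(I - K) ≠ 0, 1 is not an eigenvalue of K and ker(I - K) = {0}, so we are in the first case: for every y there is a unique x = (I - K)^(-1) y. Explicitly, by the Sherman–Morrison formula, (I - u v^T)^(-1) = I + u v^T/(1 - v·u), i.e. (I - K)^(-1) = I + K/(-3).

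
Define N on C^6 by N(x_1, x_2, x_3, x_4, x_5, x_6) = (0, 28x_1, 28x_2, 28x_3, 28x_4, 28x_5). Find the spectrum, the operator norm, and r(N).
sigma(N) = {0}; ||N|| = 28; r(N) = 0. (N is nilpotent with N^6 = 0.)

On C^6, N is a strictly lower-triangular matrix with 28 on the subdiagonal and zeros elsewhere, so its characteristic polynomial is lambda^6 and every eigenvalue is 0: sigma(N) = {0}. For the operator norm, N e_i = 28e_{i+1} for i = 1, ..., 5 and N e_6 = 0, so the singular values of N are 28 (with multiplicity 5) and 0; hence ||N|| = 28. The spectral radius r(N) = max|lambda| = 0. Note ||N|| > r(N) — characteristic of non-normal nilpotent operators. Indeed N^6 = 0.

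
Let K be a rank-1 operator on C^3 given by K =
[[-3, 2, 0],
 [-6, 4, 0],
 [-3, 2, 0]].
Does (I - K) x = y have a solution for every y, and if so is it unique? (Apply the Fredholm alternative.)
(I - K) is singular (det(I - K) = 0, i.e. 1 ∈ sigma(K)). (I - K) x = y is solvable iff y ⊥ ker((I - K)^*) = span{(-3, 2, 0)}, i.e. iff -3y_1 + 2y_2 = 0. When solvable, the solutions are x = y + c·(1, 2, 1), c arbitrary (ker(I - K) = span{(1, 2, 1)}, dimension 1).

K has rank 1, so it is an outer product K = u v^T: every row of K is a multiple of one row vector. Reading off the entries, u = (1, 2, 1) and v = (-3, 2, 0) (row i of K equals u_i·v^T). A rank-one matrix u v^T satisfies K u = u (v·u) and kills the (2)-dimensional subspace v^⊥, so its characteristic polynomial is lambda^2 (lambda - v·u) with v·u = tr K = 1. Hence the eigenvalues of I - K are 1 (multiplicity 2) and 1 - (1) = 0, so det(I - K) = 0. (Direct check: I - K =
[[4, -2, 0],
 [6, -3, 0],
 [3, -2, 1]]
has determinant 0.) So 1 is an eigenvalue of K and (I - K) is not invertible. The finite-dimensional Fredholm alternative says: either (I - K) is invertible, or ker(I - K) ≠ {0} and then range(I - K) = ker((I - K)^*)^⊥, with dim ker(I - K) = dim ker((I - K)^*). We are in the second case, so we need both kernels. Kernel of I - K: (I - K) u = u - u (v·u) = u - u = 0, so ker(I - K) = span{u} = span{(1, 2, 1)} (it is exactly 1-dimensional because rank(I - K) = 2). Kernel of the adjoint: K is real, so (I - K)^* = I - K^T = I - v u^T, and (I - v u^T) v = v - v (u·v) = 0; hence ker((I - K)^*) = span{v} = span{(-3, 2, 0)}. Therefore (I - K) x = y is solvable iff <y, v> = 0, i.e. iff -3y_1 + 2y_2 = 0. When this holds, K y = u (v·y) = 0, so (I - K) y = y and x = y is a particular solution; the full solution set is the line x = y + c·u = y + c·(1, 2, 1), c ∈ C.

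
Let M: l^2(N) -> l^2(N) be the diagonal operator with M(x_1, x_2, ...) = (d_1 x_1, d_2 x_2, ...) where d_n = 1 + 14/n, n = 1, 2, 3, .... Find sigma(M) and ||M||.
sigma(M) = {1 + 14/n : n ≥ 1} ∪ {1}; ||M|| = 15

A bounded diagonal operator on l^2 with diagonal entries d_n has spectrum equal to the closure of {d_n : n ≥ 1}: every d_n is an eigenvalue (with eigenvector e_n), so {d_n} ⊂ sigma(M); the spectrum is closed, so its closure is too; and for lambda not in the closure, (M - lambda I) has bounded inverse (the diagonal entries 1/(d_n - lambda) are bounded). For our sequence d_n = 1 + 14/n, n = 1, 2, 3, ...:
  - {d_n} = {1 + 14/n : n ≥ 1}; the only limit point is 1
  - closure = {1 + 14/n : n ≥ 1} ∪ {1}
For the norm: a diagonal operator has ||M|| = sup_n |d_n|. Here d_n = 1 + 14/n is positive and decreasing, so sup_n |d_n| = d_1 = 1 + 14 = 15. So ||M|| = 15.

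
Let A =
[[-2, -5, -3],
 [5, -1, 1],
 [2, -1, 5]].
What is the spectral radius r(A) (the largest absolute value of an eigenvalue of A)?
r(A) ≈ 5.4572

The eigenvalues of A are the roots of its characteristic polynomial. With M = A (coefficients from the trace, the sum of principal 2x2 minors, and det A):
  p(λ) = det(λ I - M) = λ^3 - 2λ^2 + 19λ - 132.
No integer candidate from the rational root theorem (±divisors of 132) is a root, so the roots are irrational. The cubic discriminant is Δ = -410376 < 0, so there is one real root and a complex-conjugate pair. p(4) = -24 and p(5) = 38 have opposite signs, so a root lies in (4, 5); Newton's method refines it to λ ≈ 4.4324. Dividing out (λ - (4.4324)) leaves approximately λ^2 + 2.4324λ + 29.781. For λ^2 + 2.4324λ + 29.781 the discriminant is -113.2078. It is negative, so the remaining roots are the complex-conjugate pair λ ≈ -1.2162 ± 5.32i. Their product equals the constant term, so |λ|^2 ≈ 29.781 and |λ| ≈ 5.4572.
Thus the eigenvalues (to 4 decimals) are 4.4324 (modulus 4.4324); -1.2162 ± 5.32i (modulus 5.4572). The spectral radius is the largest modulus: r(A) ≈ 5.4572. (Cross-check: r(A) ≤ ||A||_2 ≈ 7.581; equality holds whenever A is normal, though it can also hold for some non-normal A.)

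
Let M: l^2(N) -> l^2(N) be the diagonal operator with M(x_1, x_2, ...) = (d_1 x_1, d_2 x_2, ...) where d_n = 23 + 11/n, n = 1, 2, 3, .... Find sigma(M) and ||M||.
sigma(M) = {23 + 11/n : n ≥ 1} ∪ {23}; ||M|| = 34

A bounded diagonal operator on l^2 with diagonal entries d_n has spectrum equal to the closure of {d_n : n ≥ 1}: every d_n is an eigenvalue (with eigenvector e_n), so {d_n} ⊂ sigma(M); the spectrum is closed, so its closure is too; and for lambda not in the closure, (M - lambda I) has bounded inverse (the diagonal entries 1/(d_n - lambda) are bounded). For our sequence d_n = 23 + 11/n, n = 1, 2, 3, ...:
  - {d_n} = {23 + 11/n : n ≥ 1}; the only limit point is 23
  - closure = {23 + 11/n : n ≥ 1} ∪ {23}
For the norm: a diagonal operator has ||M|| = sup_n |d_n|. Here d_n = 23 + 11/n is positive and decreasing, so sup_n |d_n| = d_1 = 23 + 11 = 34. So ||M|| = 34.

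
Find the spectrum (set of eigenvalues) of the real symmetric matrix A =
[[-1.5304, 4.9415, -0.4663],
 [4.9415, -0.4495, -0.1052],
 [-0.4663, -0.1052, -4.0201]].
sigma(A) ≈ {-6, -4, 4}

A is real symmetric, so its spectrum consists of real eigenvalues. Expanding the characteristic polynomial of the displayed matrix gives
  det(λ I - A) = p(λ) = λ^3 + (6)λ^2 + (-16)λ + (-95.9985).
Solving p(λ) = 0 yields eigenvalues ≈ -6, -4, 4. (A is shown rounded to 4 decimals, so these recover the underlying integer eigenvalues to within that precision.)
Verification: the trace of A = -6 equals the sum of eigenvalues -6, and det(A) ≈ 95.9985 matches the eigenvalue product 96.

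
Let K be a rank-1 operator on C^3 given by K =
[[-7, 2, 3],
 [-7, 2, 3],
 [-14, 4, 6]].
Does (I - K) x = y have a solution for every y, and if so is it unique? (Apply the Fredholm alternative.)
(I - K) is singular (det(I - K) = 0, i.e. 1 ∈ sigma(K)). (I - K) x = y is solvable iff y ⊥ ker((I - K)^*) = span{(-7, 2, 3)}, i.e. iff -7y_1 + 2y_2 + 3y_3 = 0. When solvable, the solutions are x = y + c·(1, 1, 2), c arbitrary (ker(I - K) = span{(1, 1, 2)}, dimension 1).

K has rank 1, so it is an outer product K = u v^T: every row of K is a multiple of one row vector. Reading off the entries, u = (1, 1, 2) and v = (-7, 2, 3) (row i of K equals u_i·v^T). A rank-one matrix u v^T satisfies K u = u (v·u) and kills the (2)-dimensional subspace v^⊥, so its characteristic polynomial is lambda^2 (lambda - v·u) with v·u = tr K = 1. Hence the eigenvalues of I - K are 1 (multiplicity 2) and 1 - (1) = 0, so det(I - K) = 0. (Direct check: I - K =
[[8, -2, -3],
 [7, -1, -3],
 [14, -4, -5]]
has determinant 0.) So 1 is an eigenvalue of K and (I - K) is not invertible. The finite-dimensional Fredholm alternative says: either (I - K) is invertible, or ker(I - K) ≠ {0} and then range(I - K) = ker((I - K)^*)^⊥, with dim ker(I - K) = dim ker((I - K)^*). We are in the second case, so we need both kernels. Kernel of I - K: (I - K) u = u - u (v·u) = u - u = 0, so ker(I - K) = span{u} = span{(1, 1, 2)} (it is exactly 1-dimensional because rank(I - K) = 2). Kernel of the adjoint: K is real, so (I - K)^* = I - K^T = I - v u^T, and (I - v u^T) v = v - v (u·v) = 0; hence ker((I - K)^*) = span{v} = span{(-7, 2, 3)}. Therefore (I - K) x = y is solvable iff <y, v> = 0, i.e. iff -7y_1 + 2y_2 + 3y_3 = 0. When this holds, K y = u (v·y) = 0, so (I - K) y = y and x = y is a particular solution; the full solution set is the line x = y + c·u = y + c·(1, 1, 2), c ∈ C.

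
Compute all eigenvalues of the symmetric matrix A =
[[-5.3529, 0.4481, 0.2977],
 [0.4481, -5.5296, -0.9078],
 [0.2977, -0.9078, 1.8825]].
sigma(A) ≈ {-6, -5, 2}

A is real symmetric, so its spectrum consists of real eigenvalues. Expanding the characteristic polynomial of the displayed matrix gives
  det(λ I - A) = p(λ) = λ^3 + (9)λ^2 + (8)λ + (-60.0021).
Solving p(λ) = 0 yields eigenvalues ≈ -6, -5, 2. (A is shown rounded to 4 decimals, so these recover the underlying integer eigenvalues to within that precision.)
Verification: the trace of A = -9 equals the sum of eigenvalues -9, and det(A) ≈ 60.0021 matches the eigenvalue product 60.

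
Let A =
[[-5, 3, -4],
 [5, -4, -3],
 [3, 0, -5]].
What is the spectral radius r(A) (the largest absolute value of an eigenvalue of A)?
r(A) ≈ 7.5298

The eigenvalues of A are the roots of its characteristic polynomial. With M = A (coefficients from the trace, the sum of principal 2x2 minors, and det A):
  p(λ) = det(λ I - M) = λ^3 + 14λ^2 + 62λ + 100.
No integer candidate from the rational root theorem (±divisors of 100) is a root, so the roots are irrational. The cubic discriminant is Δ = -5088 < 0, so there is one real root and a complex-conjugate pair. p(-8) = -12 and p(-7) = 9 have opposite signs, so a root lies in (-8, -7); Newton's method refines it to λ ≈ -7.5298. Dividing out (λ - (-7.5298)) leaves approximately λ^2 + 6.4702λ + 13.2806. For λ^2 + 6.4702λ + 13.2806 the discriminant is -11.2585. It is negative, so the remaining roots are the complex-conjugate pair λ ≈ -3.2351 ± 1.6777i. Their product equals the constant term, so |λ|^2 ≈ 13.2806 and |λ| ≈ 3.6443.
Thus the eigenvalues (to 4 decimals) are -7.5298 (modulus 7.5298); -3.2351 ± 1.6777i (modulus 3.6443). The spectral radius is the largest modulus: r(A) ≈ 7.5298. (Cross-check: r(A) ≤ ||A||_2 ≈ 9.1161; equality holds whenever A is normal, though it can also hold for some non-normal A.)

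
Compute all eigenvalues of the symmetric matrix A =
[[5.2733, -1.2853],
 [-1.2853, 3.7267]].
sigma(A) ≈ {3, 6}

A is real symmetric, so its spectrum consists of real eigenvalues. Expanding the characteristic polynomial of the displayed matrix gives
  det(λ I - A) = p(λ) = λ^2 + (-9)λ + (18).
Solving p(λ) = 0 yields eigenvalues ≈ 3, 6. (A is shown rounded to 4 decimals, so these recover the underlying integer eigenvalues to within that precision.)
Verification: the trace of A = 9 equals the sum of eigenvalues 9, and det(A) ≈ 18.0000 matches the eigenvalue product 18.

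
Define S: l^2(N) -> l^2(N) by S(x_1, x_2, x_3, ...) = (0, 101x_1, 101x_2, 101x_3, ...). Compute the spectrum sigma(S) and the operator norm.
sigma(S) = closed disk {z in C : |z| ≤ 101}; ||S|| = 101

Note S = 101·U where U is the unit right shift (U x)_k = x_{k-1} (with x_0 := 0); so ||S|| = 101||U|| and sigma(S) = 101·sigma(U). ||S x||^2 = sum_{k≥1} |101x_k|^2 = 10201||x||^2, so ||S|| = 101 and sigma(S) ⊂ {|z| ≤ 101}. For any |lambda| < 101, the equation (S - lambda I) x = 0 forces x_1 = 0, then 101x_k = lambda x_{k+1} ⇒ x = 0, so S has no eigenvalues. But (S - lambda I) is not surjective for |lambda| < 101: solving (S - lambda I) x = e_1 would require x_n proportional to (lambda/101)^(-n), which is not in l^2. So every |lambda| < 101 lies in the residual spectrum. The boundary |lambda| = 101 is in the approximate point spectrum (the spectrum is closed). Hence sigma(S) is the closed disk of radius 101.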